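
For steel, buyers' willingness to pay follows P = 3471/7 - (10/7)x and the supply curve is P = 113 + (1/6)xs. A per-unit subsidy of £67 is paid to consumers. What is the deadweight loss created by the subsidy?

Deadweight loss = £1407

Pre-subsidy: 3471/7 - (10/7)x = 113 + (1/6)x gives x* = 240 and P* = 153.
With the rebate, buyers effectively pay Pb = Ps − 67, where Ps is the price sellers receive.
On the curves, Pb = 3471/7 - (10/7)x and Ps = 113 + (1/6)x; the wedge Ps − Pb = 67 gives 113 + (1/6)x − (3471/7 - (10/7)x) = 67, so x' = 282.
Then Pb = 3471/7 − (10/7)·282 = 93 and Ps = 113 + (1/6)·282 = 160.
The subsidy expands output by 282 − 240 = 42 past the efficient level; on those units the gap between marginal cost and willingness to pay runs from 0 up to 67.
DWL = ½ × 67 × 42 = 1407.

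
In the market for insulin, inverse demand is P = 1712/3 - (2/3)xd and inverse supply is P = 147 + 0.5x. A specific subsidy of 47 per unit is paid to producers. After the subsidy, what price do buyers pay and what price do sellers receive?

Buyers pay 2112/7; sellers receive 2441/7

Pre-subsidy: 1712/3 - (2/3)x = 147 + 0.5x gives x* = 2542/7 and P* = 2300/7.
With the subsidy, sellers receive Ps = Pb + 47 for each unit, where Pb is the price buyers pay.
On the curves, Pb = 1712/3 - (2/3)x and Ps = 147 + 0.5x; the wedge Ps − Pb = 47 gives 147 + 0.5x − (1712/3 - (2/3)x) = 47, so x' = 2824/7.
Then Pb = 1712/3 − (2/3)·(2824/7) = 2112/7 and Ps = 147 + 0.5·(2824/7) = 2441/7.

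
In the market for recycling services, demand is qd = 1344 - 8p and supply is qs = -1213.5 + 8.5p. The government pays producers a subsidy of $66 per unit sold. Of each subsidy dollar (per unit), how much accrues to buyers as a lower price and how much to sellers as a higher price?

Pre-subsidy: 1344 - 8p = -1213.5 + 8.5p gives p* = 155, q* = 104.
With the subsidy, sellers receive ps = pb + 66 for each unit, where pb is the price buyers pay.
Supply in terms of pb becomes qs = -1213.5 + 8.5(pb + 66) = -652.5 + 8.5pb. Setting this equal to demand: 1344 - 8pb = -652.5 + 8.5pb, so pb = 121.
Sellers receive ps = 121 + 66 = 187; q' = 1344 − 8·121 = 376.
Buyers' price falls by p* − pb = 155 − 121 = 34; sellers' price rises by ps − p* = 187 − 155 = 32.

Buyers gain $34 per unit; sellers gain $32 per unit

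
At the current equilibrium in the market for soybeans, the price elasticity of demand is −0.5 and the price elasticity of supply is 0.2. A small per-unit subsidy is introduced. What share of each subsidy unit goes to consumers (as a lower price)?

Consumer share = 2/7

For a small subsidy around the equilibrium, the benefit split depends on the relative slopes, which at a point are proportional to the elasticities.
Buyer share = εs/(εs + |εd|) = 0.2/(0.2 + 0.5) = 2/7; seller share = |εd|/(εs + |εd|) = 5/7.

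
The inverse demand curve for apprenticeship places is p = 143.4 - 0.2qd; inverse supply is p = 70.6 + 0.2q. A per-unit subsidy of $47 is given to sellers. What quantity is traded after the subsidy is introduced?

q' = 299.5

Pre-subsidy: 143.4 - 0.2q = 70.6 + 0.2q gives q* = 182 and p* = 107.
With the subsidy, sellers receive ps = pb + 47 for each unit, where pb is the price buyers pay.
On the curves, pb = 143.4 - 0.2q and ps = 70.6 + 0.2q; the wedge ps − pb = 47 gives 70.6 + 0.2q − (143.4 - 0.2q) = 47, so q' = 299.5.
Then pb = 143.4 − 0.2·299.5 = 83.5 and ps = 70.6 + 0.2·299.5 = 130.5.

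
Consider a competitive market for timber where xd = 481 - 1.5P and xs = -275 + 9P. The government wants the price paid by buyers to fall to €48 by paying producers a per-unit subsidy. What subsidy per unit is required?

Required subsidy s = €28 per unit

At a buyer price of 48, quantity demanded is 481 − 1.5·48 = 409.
Sellers supply 409 only when they receive Ps with -275 + 9·Ps = 409, i.e. Ps = 76.
s = Ps − Pb = 76 − 48 = 28.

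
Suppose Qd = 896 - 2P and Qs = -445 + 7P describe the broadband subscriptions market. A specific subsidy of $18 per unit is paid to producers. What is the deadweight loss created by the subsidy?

Pre-subsidy: 896 - 2P = -445 + 7P gives P* = 149, Q* = 598.
With the subsidy, sellers receive Ps = Pb + 18 for each unit, where Pb is the price buyers pay.
Supply in terms of Pb becomes Qs = -445 + 7(Pb + 18) = -319 + 7Pb. Setting this equal to demand: 896 - 2Pb = -319 + 7Pb, so Pb = 135.
Sellers receive Ps = 135 + 18 = 153; Q' = 896 − 2·135 = 626.
The subsidy expands output by 626 − 598 = 28 past the efficient level; on those units the gap between marginal cost and willingness to pay runs from 0 up to 18.
DWL = ½ × 18 × 28 = 252.

Deadweight loss = $252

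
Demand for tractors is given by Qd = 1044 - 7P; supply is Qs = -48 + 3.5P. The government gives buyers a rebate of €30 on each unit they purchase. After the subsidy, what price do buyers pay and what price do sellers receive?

Buyers pay €94; sellers receive €124

Pre-subsidy: 1044 - 7P = -48 + 3.5P gives P* = 104, Q* = 316.
With the rebate, buyers effectively pay Pb = Ps − 30, where Ps is the price sellers receive.
Demand in terms of Ps becomes Qd = 1044 − 7(Ps − 30) = 1254 - 7Ps. Setting this equal to supply: 1254 - 7Ps = -48 + 3.5Ps, so Ps = 124.
Buyers pay Pb = 124 − 30 = 94; Q' = -48 + 3.5·124 = 386.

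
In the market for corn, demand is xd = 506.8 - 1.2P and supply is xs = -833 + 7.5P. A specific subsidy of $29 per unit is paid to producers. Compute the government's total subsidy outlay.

Pre-subsidy: 506.8 - 1.2P = -833 + 7.5P gives P* = 154, x* = 322.
With the subsidy, sellers receive Ps = Pb + 29 for each unit, where Pb is the price buyers pay.
Supply in terms of Pb becomes xs = -833 + 7.5(Pb + 29) = -615.5 + 7.5Pb. Setting this equal to demand: 506.8 - 1.2Pb = -615.5 + 7.5Pb, so Pb = 129.
Sellers receive Ps = 129 + 29 = 158; x' = 506.8 − 1.2·129 = 352.
Government outlay = subsidy × quantity = 29 × 352 = 10208.

Government cost = $10208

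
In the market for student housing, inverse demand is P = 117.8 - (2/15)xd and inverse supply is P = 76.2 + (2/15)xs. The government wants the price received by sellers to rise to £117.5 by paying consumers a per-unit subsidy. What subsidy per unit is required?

Required subsidy s = £41 per unit

At a seller price of 117.5, quantity supplied is -571.5 + 7.5·117.5 = 309.75.
Buyers absorb 309.75 only when they pay Pb = 117.8 − (2/15)·309.75 = 76.5.
s = Ps − Pb = 117.5 − 76.5 = 41.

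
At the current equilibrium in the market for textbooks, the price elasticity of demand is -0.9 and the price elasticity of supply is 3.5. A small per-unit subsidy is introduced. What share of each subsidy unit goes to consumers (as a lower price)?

Consumer share = 35/44

For a small subsidy around the equilibrium, the benefit split depends on the relative slopes, which at a point are proportional to the elasticities.
Buyer share = εs/(εs + |εd|) = 3.5/(3.5 + 0.9) = 35/44; seller share = |εd|/(εs + |εd|) = 9/44.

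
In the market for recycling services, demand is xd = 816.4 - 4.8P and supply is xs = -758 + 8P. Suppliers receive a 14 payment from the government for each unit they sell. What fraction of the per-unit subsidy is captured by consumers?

Consumer share = 0.625

Pre-subsidy: 816.4 - 4.8P = -758 + 8P gives P* = 123, x* = 226.
With the subsidy, sellers receive Ps = Pb + 14 for each unit, where Pb is the price buyers pay.
Supply in terms of Pb becomes xs = -758 + 8(Pb + 14) = -646 + 8Pb. Setting this equal to demand: 816.4 - 4.8Pb = -646 + 8Pb, so Pb = 114.25.
Sellers receive Ps = 114.25 + 14 = 128.25; x' = 816.4 − 4.8·114.25 = 268.
Buyers' price falls by P* − Pb = 123 − 114.25 = 8.75; sellers' price rises by Ps − P* = 128.25 − 123 = 5.25.
So consumers capture 8.75/14 = 0.625 of each unit of subsidy.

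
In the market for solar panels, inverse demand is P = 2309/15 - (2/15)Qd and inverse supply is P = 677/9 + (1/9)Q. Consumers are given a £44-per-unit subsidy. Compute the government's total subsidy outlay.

Government cost = £22088

Pre-subsidy: 2309/15 - (2/15)Q = 677/9 + (1/9)Q gives Q* = 322 and P* = 111.
With the rebate, buyers effectively pay Pb = Ps − 44, where Ps is the price sellers receive.
On the curves, Pb = 2309/15 - (2/15)Q and Ps = 677/9 + (1/9)Q; the wedge Ps − Pb = 44 gives 677/9 + (1/9)Q − (2309/15 - (2/15)Q) = 44, so Q' = 502.
Then Pb = 2309/15 − (2/15)·502 = 87 and Ps = 677/9 + (1/9)·502 = 131.
Government outlay = subsidy × quantity = 44 × 502 = 22088.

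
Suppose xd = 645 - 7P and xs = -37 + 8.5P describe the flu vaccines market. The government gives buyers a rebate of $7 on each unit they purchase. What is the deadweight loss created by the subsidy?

Pre-subsidy: 645 - 7P = -37 + 8.5P gives P* = 44, x* = 337.
With the rebate, buyers effectively pay Pb = Ps − 7, where Ps is the price sellers receive.
Demand in terms of Ps becomes xd = 645 − 7(Ps − 7) = 694 - 7Ps. Setting this equal to supply: 694 - 7Ps = -37 + 8.5Ps, so Ps = 1462/31.
Buyers pay Pb = 1462/31 − 7 = 1245/31; x' = -37 + 8.5·(1462/31) = 11280/31.
The subsidy expands output by 11280/31 − 337 = 833/31 past the efficient level; on those units the gap between marginal cost and willingness to pay runs from 0 up to 7.
DWL = ½ × 7 × 833/31 = 5831/62.

Deadweight loss = 5831/62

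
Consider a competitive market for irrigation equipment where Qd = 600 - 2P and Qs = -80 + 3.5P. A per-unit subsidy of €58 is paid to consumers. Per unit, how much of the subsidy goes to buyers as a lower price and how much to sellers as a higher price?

Buyers gain 406/11 per unit; sellers gain 232/11 per unit

Pre-subsidy: 600 - 2P = -80 + 3.5P gives P* = 1360/11, Q* = 3880/11.
With the rebate, buyers effectively pay Pb = Ps − 58, where Ps is the price sellers receive.
Demand in terms of Ps becomes Qd = 600 − 2(Ps − 58) = 716 - 2Ps. Setting this equal to supply: 716 - 2Ps = -80 + 3.5Ps, so Ps = 1592/11.
Buyers pay Pb = 1592/11 − 58 = 954/11; Q' = -80 + 3.5·(1592/11) = 4692/11.
Buyers' price falls by P* − Pb = 1360/11 − 954/11 = 406/11; sellers' price rises by Ps − P* = 1592/11 − 1360/11 = 232/11.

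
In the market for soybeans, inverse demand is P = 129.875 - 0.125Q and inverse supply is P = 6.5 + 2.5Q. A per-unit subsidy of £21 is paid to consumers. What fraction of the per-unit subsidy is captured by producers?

Producer share = 20/21

Pre-subsidy: 129.875 - 0.125Q = 6.5 + 2.5Q gives Q* = 47 and P* = 124.
With the rebate, buyers effectively pay Pb = Ps − 21, where Ps is the price sellers receive.
On the curves, Pb = 129.875 - 0.125Q and Ps = 6.5 + 2.5Q; the wedge Ps − Pb = 21 gives 6.5 + 2.5Q − (129.875 - 0.125Q) = 21, so Q' = 55.
Then Pb = 129.875 − 0.125·55 = 123 and Ps = 6.5 + 2.5·55 = 144.
Buyers' price falls by P* − Pb = 124 − 123 = 1; sellers' price rises by Ps − P* = 144 − 124 = 20.
So producers capture 20/21 = 20/21 of each unit of subsidy.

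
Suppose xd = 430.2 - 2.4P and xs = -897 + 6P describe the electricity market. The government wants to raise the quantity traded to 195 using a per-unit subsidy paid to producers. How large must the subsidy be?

Required subsidy s = 84 per unit

At x = 195, invert demand for the buyer price: Pb = (430.2 − 195)/2.4 = 98; invert supply for the seller price: Ps = (195 − (-897))/6 = 182.
The subsidy must fill the gap: s = Ps − Pb = 182 − 98 = 84.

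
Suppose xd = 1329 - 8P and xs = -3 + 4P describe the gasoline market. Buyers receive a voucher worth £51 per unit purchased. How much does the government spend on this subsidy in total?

Government cost = £29427

Pre-subsidy: 1329 - 8P = -3 + 4P gives P* = 111, x* = 441.
With the rebate, buyers effectively pay Pb = Ps − 51, where Ps is the price sellers receive.
Demand in terms of Ps becomes xd = 1329 − 8(Ps − 51) = 1737 - 8Ps. Setting this equal to supply: 1737 - 8Ps = -3 + 4Ps, so Ps = 145.
Buyers pay Pb = 145 − 51 = 94; x' = -3 + 4·145 = 577.
Government outlay = subsidy × quantity = 51 × 577 = 29427.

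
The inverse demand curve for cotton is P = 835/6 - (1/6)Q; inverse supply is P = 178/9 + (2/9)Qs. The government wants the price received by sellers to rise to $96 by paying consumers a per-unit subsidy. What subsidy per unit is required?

At a seller price of 96, quantity supplied is -89 + 4.5·96 = 343.
Buyers absorb 343 only when they pay Pb = 835/6 − (1/6)·343 = 82.
s = Ps − Pb = 96 − 82 = 14.

Required subsidy s = $14 per unit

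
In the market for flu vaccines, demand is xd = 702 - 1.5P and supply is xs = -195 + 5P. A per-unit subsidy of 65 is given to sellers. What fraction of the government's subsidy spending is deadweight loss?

Pre-subsidy: 702 - 1.5P = -195 + 5P gives P* = 138, x* = 495.
With the subsidy, sellers receive Ps = Pb + 65 for each unit, where Pb is the price buyers pay.
Supply in terms of Pb becomes xs = -195 + 5(Pb + 65) = 130 + 5Pb. Setting this equal to demand: 702 - 1.5Pb = 130 + 5Pb, so Pb = 88.
Sellers receive Ps = 88 + 65 = 153; x' = 702 − 1.5·88 = 570.
ΔCS = ½(495 + 570)(138 − 88) = 26625; ΔPS = ½(495 + 570)(153 − 138) = 7987.5.
Government spending = 65 × 570 = 37050.
DWL = ½ × 65 × (570 − 495) = 2437.5; fraction = 2437.5 / 37050 = 5/76.

DWL / government spending = 5/76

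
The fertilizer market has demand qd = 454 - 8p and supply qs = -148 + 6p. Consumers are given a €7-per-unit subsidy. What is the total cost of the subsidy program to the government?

Government cost = €938

Pre-subsidy: 454 - 8p = -148 + 6p gives p* = 43, q* = 110.
With the rebate, buyers effectively pay pb = ps − 7, where ps is the price sellers receive.
Demand in terms of ps becomes qd = 454 − 8(ps − 7) = 510 - 8ps. Setting this equal to supply: 510 - 8ps = -148 + 6ps, so ps = 47.
Buyers pay pb = 47 − 7 = 40; q' = -148 + 6·47 = 134.
Government outlay = subsidy × quantity = 7 × 134 = 938.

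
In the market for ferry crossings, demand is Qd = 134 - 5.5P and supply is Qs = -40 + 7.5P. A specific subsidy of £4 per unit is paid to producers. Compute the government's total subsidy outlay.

Government cost = 3800/13

Pre-subsidy: 134 - 5.5P = -40 + 7.5P gives P* = 174/13, Q* = 785/13.
With the subsidy, sellers receive Ps = Pb + 4 for each unit, where Pb is the price buyers pay.
Supply in terms of Pb becomes Qs = -40 + 7.5(Pb + 4) = -10 + 7.5Pb. Setting this equal to demand: 134 - 5.5Pb = -10 + 7.5Pb, so Pb = 144/13.
Sellers receive Ps = 144/13 + 4 = 196/13; Q' = 134 − 5.5·(144/13) = 950/13.
Government outlay = subsidy × quantity = 4 × 950/13 = 3800/13.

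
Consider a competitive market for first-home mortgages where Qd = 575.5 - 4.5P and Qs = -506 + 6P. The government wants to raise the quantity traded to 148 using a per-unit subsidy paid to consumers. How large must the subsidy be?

Required subsidy s = 14 per unit

At Q = 148, invert demand for the buyer price: Pb = (575.5 − 148)/4.5 = 95; invert supply for the seller price: Ps = (148 − (-506))/6 = 109.
The subsidy must fill the gap: s = Ps − Pb = 109 − 95 = 14.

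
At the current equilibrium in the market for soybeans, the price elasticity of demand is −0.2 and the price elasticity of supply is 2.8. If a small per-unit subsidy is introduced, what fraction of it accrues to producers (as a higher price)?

For a small subsidy around the equilibrium, the benefit split depends on the relative slopes, which at a point are proportional to the elasticities.
Buyer share = εs/(εs + |εd|) = 2.8/(2.8 + 0.2) = 14/15; seller share = |εd|/(εs + |εd|) = 1/15.
So producers capture 1/15 of the subsidy.

Producer share = 1/15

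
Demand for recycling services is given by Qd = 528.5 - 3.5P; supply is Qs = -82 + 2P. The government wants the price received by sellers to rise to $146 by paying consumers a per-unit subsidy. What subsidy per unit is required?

At a seller price of 146, quantity supplied is -82 + 2·146 = 210.
Buyers absorb 210 only when they pay Pb with 528.5 − 3.5·Pb = 210, i.e. Pb = 91.
s = Ps − Pb = 146 − 91 = 55.

Required subsidy s = $55 per unit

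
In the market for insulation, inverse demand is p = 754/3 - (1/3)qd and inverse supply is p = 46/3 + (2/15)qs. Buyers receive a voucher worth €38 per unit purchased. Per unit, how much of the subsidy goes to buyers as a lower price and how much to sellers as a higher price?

Buyers gain 190/7 per unit; sellers gain 76/7 per unit

Pre-subsidy: 754/3 - (1/3)q = 46/3 + (2/15)q gives q* = 3540/7 and p* = 1738/21.
With the rebate, buyers effectively pay pb = ps − 38, where ps is the price sellers receive.
On the curves, pb = 754/3 - (1/3)q and ps = 46/3 + (2/15)q; the wedge ps − pb = 38 gives 46/3 + (2/15)q − (754/3 - (1/3)q) = 38, so q' = 4110/7.
Then pb = 754/3 − (1/3)·(4110/7) = 1168/21 and ps = 46/3 + (2/15)·(4110/7) = 1966/21.
Buyers' price falls by p* − pb = 1738/21 − 1168/21 = 190/7; sellers' price rises by ps − p* = 1966/21 − 1738/21 = 76/7.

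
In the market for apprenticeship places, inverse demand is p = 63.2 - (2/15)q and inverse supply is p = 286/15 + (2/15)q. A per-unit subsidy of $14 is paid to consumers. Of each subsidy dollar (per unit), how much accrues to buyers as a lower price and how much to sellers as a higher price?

Buyers gain $7 per unit; sellers gain $7 per unit

Pre-subsidy: 63.2 - (2/15)q = 286/15 + (2/15)q gives q* = 165.5 and p* = 617/15.
With the rebate, buyers effectively pay pb = ps − 14, where ps is the price sellers receive.
On the curves, pb = 63.2 - (2/15)q and ps = 286/15 + (2/15)q; the wedge ps − pb = 14 gives 286/15 + (2/15)q − (63.2 - (2/15)q) = 14, so q' = 218.
Then pb = 63.2 − (2/15)·218 = 512/15 and ps = 286/15 + (2/15)·218 = 722/15.
Buyers' price falls by p* − pb = 617/15 − 512/15 = 7; sellers' price rises by ps − p* = 722/15 − 617/15 = 7.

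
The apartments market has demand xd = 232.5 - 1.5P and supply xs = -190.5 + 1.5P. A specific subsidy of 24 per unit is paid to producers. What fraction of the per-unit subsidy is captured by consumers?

Consumer share = 0.5

Pre-subsidy: 232.5 - 1.5P = -190.5 + 1.5P gives P* = 141, x* = 21.
With the subsidy, sellers receive Ps = Pb + 24 for each unit, where Pb is the price buyers pay.
Supply in terms of Pb becomes xs = -190.5 + 1.5(Pb + 24) = -154.5 + 1.5Pb. Setting this equal to demand: 232.5 - 1.5Pb = -154.5 + 1.5Pb, so Pb = 129.
Sellers receive Ps = 129 + 24 = 153; x' = 232.5 − 1.5·129 = 39.
Buyers' price falls by P* − Pb = 141 − 129 = 12; sellers' price rises by Ps − P* = 153 − 141 = 12.
So consumers capture 12/24 = 0.5 of each unit of subsidy.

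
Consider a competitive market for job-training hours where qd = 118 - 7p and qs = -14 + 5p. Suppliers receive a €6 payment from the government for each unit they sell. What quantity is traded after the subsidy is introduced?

Pre-subsidy: 118 - 7p = -14 + 5p gives p* = 11, q* = 41.
With the subsidy, sellers receive ps = pb + 6 for each unit, where pb is the price buyers pay.
Supply in terms of pb becomes qs = -14 + 5(pb + 6) = 16 + 5pb. Setting this equal to demand: 118 - 7pb = 16 + 5pb, so pb = 8.5.
Sellers receive ps = 8.5 + 6 = 14.5; q' = 118 − 7·8.5 = 58.5.

q' = 58.5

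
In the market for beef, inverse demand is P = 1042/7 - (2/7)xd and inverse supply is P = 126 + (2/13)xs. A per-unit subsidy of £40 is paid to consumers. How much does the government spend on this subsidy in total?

Government cost = £5720

Pre-subsidy: 1042/7 - (2/7)x = 126 + (2/13)x gives x* = 52 and P* = 134.
With the rebate, buyers effectively pay Pb = Ps − 40, where Ps is the price sellers receive.
On the curves, Pb = 1042/7 - (2/7)x and Ps = 126 + (2/13)x; the wedge Ps − Pb = 40 gives 126 + (2/13)x − (1042/7 - (2/7)x) = 40, so x' = 143.
Then Pb = 1042/7 − (2/7)·143 = 108 and Ps = 126 + (2/13)·143 = 148.
Government outlay = subsidy × quantity = 40 × 143 = 5720.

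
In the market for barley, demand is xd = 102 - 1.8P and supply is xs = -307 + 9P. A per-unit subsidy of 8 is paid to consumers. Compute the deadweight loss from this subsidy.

Pre-subsidy: 102 - 1.8P = -307 + 9P gives P* = 2045/54, x* = 203/6.
With the rebate, buyers effectively pay Pb = Ps − 8, where Ps is the price sellers receive.
Demand in terms of Ps becomes xd = 102 − 1.8(Ps − 8) = 116.4 - 1.8Ps. Setting this equal to supply: 116.4 - 1.8Ps = -307 + 9Ps, so Ps = 2117/54.
Buyers pay Pb = 2117/54 − 8 = 1685/54; x' = -307 + 9·(2117/54) = 275/6.
The subsidy expands output by 275/6 − 203/6 = 12 past the efficient level; on those units the gap between marginal cost and willingness to pay runs from 0 up to 8.
DWL = ½ × 8 × 12 = 48.

Deadweight loss = 48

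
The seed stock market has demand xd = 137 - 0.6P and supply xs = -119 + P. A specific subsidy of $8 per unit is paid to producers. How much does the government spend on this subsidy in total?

Pre-subsidy: 137 - 0.6P = -119 + P gives P* = 160, x* = 41.
With the subsidy, sellers receive Ps = Pb + 8 for each unit, where Pb is the price buyers pay.
Supply in terms of Pb becomes xs = -119 + 1(Pb + 8) = -111 + Pb. Setting this equal to demand: 137 - 0.6Pb = -111 + Pb, so Pb = 155.
Sellers receive Ps = 155 + 8 = 163; x' = 137 − 0.6·155 = 44.
Government outlay = subsidy × quantity = 8 × 44 = 352.

Government cost = $352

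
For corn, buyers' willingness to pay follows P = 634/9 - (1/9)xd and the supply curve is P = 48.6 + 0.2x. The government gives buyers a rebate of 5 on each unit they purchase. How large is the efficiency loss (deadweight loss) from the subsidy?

Pre-subsidy: 634/9 - (1/9)x = 48.6 + 0.2x gives x* = 983/14 and P* = 877/14.
With the rebate, buyers effectively pay Pb = Ps − 5, where Ps is the price sellers receive.
On the curves, Pb = 634/9 - (1/9)x and Ps = 48.6 + 0.2x; the wedge Ps − Pb = 5 gives 48.6 + 0.2x − (634/9 - (1/9)x) = 5, so x' = 604/7.
Then Pb = 634/9 − (1/9)·(604/7) = 426/7 and Ps = 48.6 + 0.2·(604/7) = 461/7.
The subsidy expands output by 604/7 − 983/14 = 225/14 past the efficient level; on those units the gap between marginal cost and willingness to pay runs from 0 up to 5.
DWL = ½ × 5 × 225/14 = 1125/28.

Deadweight loss = 1125/28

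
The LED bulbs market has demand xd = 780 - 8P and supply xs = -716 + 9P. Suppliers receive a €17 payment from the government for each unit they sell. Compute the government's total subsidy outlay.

Government cost = €2516

Pre-subsidy: 780 - 8P = -716 + 9P gives P* = 88, x* = 76.
With the subsidy, sellers receive Ps = Pb + 17 for each unit, where Pb is the price buyers pay.
Supply in terms of Pb becomes xs = -716 + 9(Pb + 17) = -563 + 9Pb. Setting this equal to demand: 780 - 8Pb = -563 + 9Pb, so Pb = 79.
Sellers receive Ps = 79 + 17 = 96; x' = 780 − 8·79 = 148.
Government outlay = subsidy × quantity = 17 × 148 = 2516.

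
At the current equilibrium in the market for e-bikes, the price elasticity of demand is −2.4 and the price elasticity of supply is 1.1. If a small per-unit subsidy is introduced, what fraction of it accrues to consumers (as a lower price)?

For a small subsidy around the equilibrium, the benefit split depends on the relative slopes, which at a point are proportional to the elasticities.
Buyer share = εs/(εs + |εd|) = 1.1/(1.1 + 2.4) = 11/35; seller share = |εd|/(εs + |εd|) = 24/35.

Consumer share = 11/35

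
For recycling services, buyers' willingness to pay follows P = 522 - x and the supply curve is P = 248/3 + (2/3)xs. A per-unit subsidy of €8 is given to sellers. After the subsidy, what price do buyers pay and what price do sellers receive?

Pre-subsidy: 522 - x = 248/3 + (2/3)x gives x* = 263.6 and P* = 258.4.
With the subsidy, sellers receive Ps = Pb + 8 for each unit, where Pb is the price buyers pay.
On the curves, Pb = 522 - x and Ps = 248/3 + (2/3)x; the wedge Ps − Pb = 8 gives 248/3 + (2/3)x − (522 - x) = 8, so x' = 268.4.
Then Pb = 522 − 1·268.4 = 253.6 and Ps = 248/3 + (2/3)·268.4 = 261.6.

Buyers pay €253.6; sellers receive €261.6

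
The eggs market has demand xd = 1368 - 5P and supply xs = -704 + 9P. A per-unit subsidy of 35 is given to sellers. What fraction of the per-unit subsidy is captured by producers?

Pre-subsidy: 1368 - 5P = -704 + 9P gives P* = 148, x* = 628.
With the subsidy, sellers receive Ps = Pb + 35 for each unit, where Pb is the price buyers pay.
Supply in terms of Pb becomes xs = -704 + 9(Pb + 35) = -389 + 9Pb. Setting this equal to demand: 1368 - 5Pb = -389 + 9Pb, so Pb = 125.5.
Sellers receive Ps = 125.5 + 35 = 160.5; x' = 1368 − 5·125.5 = 740.5.
Buyers' price falls by P* − Pb = 148 − 125.5 = 22.5; sellers' price rises by Ps − P* = 160.5 − 148 = 12.5.
So producers capture 12.5/35 = 5/14 of each unit of subsidy.

Producer share = 5/14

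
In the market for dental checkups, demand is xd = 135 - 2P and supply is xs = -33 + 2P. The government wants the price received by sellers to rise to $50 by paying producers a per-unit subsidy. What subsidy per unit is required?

Required subsidy s = $16 per unit

At a seller price of 50, quantity supplied is -33 + 2·50 = 67.
Buyers absorb 67 only when they pay Pb with 135 − 2·Pb = 67, i.e. Pb = 34.
s = Ps − Pb = 50 − 34 = 16.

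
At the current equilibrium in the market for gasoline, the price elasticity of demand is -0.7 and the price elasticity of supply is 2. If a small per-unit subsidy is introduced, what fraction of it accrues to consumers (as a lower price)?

For a small subsidy around the equilibrium, the benefit split depends on the relative slopes, which at a point are proportional to the elasticities.
Buyer share = εs/(εs + |εd|) = 2/(2 + 0.7) = 20/27; seller share = |εd|/(εs + |εd|) = 7/27.

Consumer share = 20/27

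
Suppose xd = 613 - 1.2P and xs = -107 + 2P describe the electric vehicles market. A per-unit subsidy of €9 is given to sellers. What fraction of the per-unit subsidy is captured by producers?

Pre-subsidy: 613 - 1.2P = -107 + 2P gives P* = 225, x* = 343.
With the subsidy, sellers receive Ps = Pb + 9 for each unit, where Pb is the price buyers pay.
Supply in terms of Pb becomes xs = -107 + 2(Pb + 9) = -89 + 2Pb. Setting this equal to demand: 613 - 1.2Pb = -89 + 2Pb, so Pb = 219.375.
Sellers receive Ps = 219.375 + 9 = 228.375; x' = 613 − 1.2·219.375 = 349.75.
Buyers' price falls by P* − Pb = 225 − 219.375 = 5.625; sellers' price rises by Ps − P* = 228.375 − 225 = 3.375.
So producers capture 3.375/9 = 0.375 of each unit of subsidy.

Producer share = 0.375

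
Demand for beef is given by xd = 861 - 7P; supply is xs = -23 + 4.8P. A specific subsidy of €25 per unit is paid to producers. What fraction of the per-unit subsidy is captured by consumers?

Pre-subsidy: 861 - 7P = -23 + 4.8P gives P* = 4420/59, x* = 19859/59.
With the subsidy, sellers receive Ps = Pb + 25 for each unit, where Pb is the price buyers pay.
Supply in terms of Pb becomes xs = -23 + 4.8(Pb + 25) = 97 + 4.8Pb. Setting this equal to demand: 861 - 7Pb = 97 + 4.8Pb, so Pb = 3820/59.
Sellers receive Ps = 3820/59 + 25 = 5295/59; x' = 861 − 7·(3820/59) = 24059/59.
Buyers' price falls by P* − Pb = 4420/59 − 3820/59 = 600/59; sellers' price rises by Ps − P* = 5295/59 − 4420/59 = 875/59.
So consumers capture (600/59)/25 = 24/59 of each unit of subsidy.

Consumer share = 24/59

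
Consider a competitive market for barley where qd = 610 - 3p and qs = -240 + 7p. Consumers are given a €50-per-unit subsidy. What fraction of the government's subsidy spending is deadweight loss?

Pre-subsidy: 610 - 3p = -240 + 7p gives p* = 85, q* = 355.
With the rebate, buyers effectively pay pb = ps − 50, where ps is the price sellers receive.
Demand in terms of ps becomes qd = 610 − 3(ps − 50) = 760 - 3ps. Setting this equal to supply: 760 - 3ps = -240 + 7ps, so ps = 100.
Buyers pay pb = 100 − 50 = 50; q' = -240 + 7·100 = 460.
ΔCS = ½(355 + 460)(85 − 50) = 14262.5; ΔPS = ½(355 + 460)(100 − 85) = 6112.5.
Government spending = 50 × 460 = 23000.
DWL = ½ × 50 × (460 − 355) = 2625; fraction = 2625 / 23000 = 21/184.

DWL / government spending = 21/184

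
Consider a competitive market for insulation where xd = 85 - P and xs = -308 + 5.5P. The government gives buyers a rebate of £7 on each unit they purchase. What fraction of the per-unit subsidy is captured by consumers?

Pre-subsidy: 85 - P = -308 + 5.5P gives P* = 786/13, x* = 319/13.
With the rebate, buyers effectively pay Pb = Ps − 7, where Ps is the price sellers receive.
Demand in terms of Ps becomes xd = 85 − 1(Ps − 7) = 92 - Ps. Setting this equal to supply: 92 - Ps = -308 + 5.5Ps, so Ps = 800/13.
Buyers pay Pb = 800/13 − 7 = 709/13; x' = -308 + 5.5·(800/13) = 396/13.
Buyers' price falls by P* − Pb = 786/13 − 709/13 = 77/13; sellers' price rises by Ps − P* = 800/13 − 786/13 = 14/13.
So consumers capture (77/13)/7 = 11/13 of each unit of subsidy.

Consumer share = 11/13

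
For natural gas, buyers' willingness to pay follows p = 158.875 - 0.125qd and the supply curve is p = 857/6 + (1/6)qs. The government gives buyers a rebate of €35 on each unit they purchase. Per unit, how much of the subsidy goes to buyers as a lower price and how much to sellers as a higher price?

Pre-subsidy: 158.875 - 0.125q = 857/6 + (1/6)q gives q* = 55 and p* = 152.
With the rebate, buyers effectively pay pb = ps − 35, where ps is the price sellers receive.
On the curves, pb = 158.875 - 0.125q and ps = 857/6 + (1/6)q; the wedge ps − pb = 35 gives 857/6 + (1/6)q − (158.875 - 0.125q) = 35, so q' = 175.
Then pb = 158.875 − 0.125·175 = 137 and ps = 857/6 + (1/6)·175 = 172.
Buyers' price falls by p* − pb = 152 − 137 = 15; sellers' price rises by ps − p* = 172 − 152 = 20.

Buyers gain €15 per unit; sellers gain €20 per unit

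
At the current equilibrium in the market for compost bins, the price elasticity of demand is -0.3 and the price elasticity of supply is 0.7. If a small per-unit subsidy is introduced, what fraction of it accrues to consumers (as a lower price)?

Consumer share = 0.7

For a small subsidy around the equilibrium, the benefit split depends on the relative slopes, which at a point are proportional to the elasticities.
Buyer share = εs/(εs + |εd|) = 0.7/(0.7 + 0.3) = 0.7; seller share = |εd|/(εs + |εd|) = 0.3.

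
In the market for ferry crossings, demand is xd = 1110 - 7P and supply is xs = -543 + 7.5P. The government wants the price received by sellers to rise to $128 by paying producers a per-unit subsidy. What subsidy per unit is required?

At a seller price of 128, quantity supplied is -543 + 7.5·128 = 417.
Buyers absorb 417 only when they pay Pb with 1110 − 7·Pb = 417, i.e. Pb = 99.
s = Ps − Pb = 128 − 99 = 29.

Required subsidy s = $29 per unit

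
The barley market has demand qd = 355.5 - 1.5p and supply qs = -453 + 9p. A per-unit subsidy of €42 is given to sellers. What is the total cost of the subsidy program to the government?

Government cost = €12348

Pre-subsidy: 355.5 - 1.5p = -453 + 9p gives p* = 77, q* = 240.
With the subsidy, sellers receive ps = pb + 42 for each unit, where pb is the price buyers pay.
Supply in terms of pb becomes qs = -453 + 9(pb + 42) = -75 + 9pb. Setting this equal to demand: 355.5 - 1.5pb = -75 + 9pb, so pb = 41.
Sellers receive ps = 41 + 42 = 83; q' = 355.5 − 1.5·41 = 294.
Government outlay = subsidy × quantity = 42 × 294 = 12348.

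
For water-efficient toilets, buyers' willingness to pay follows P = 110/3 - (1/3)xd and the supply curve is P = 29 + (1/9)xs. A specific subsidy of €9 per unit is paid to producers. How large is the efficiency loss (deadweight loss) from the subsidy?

Pre-subsidy: 110/3 - (1/3)x = 29 + (1/9)x gives x* = 17.25 and P* = 371/12.
With the subsidy, sellers receive Ps = Pb + 9 for each unit, where Pb is the price buyers pay.
On the curves, Pb = 110/3 - (1/3)x and Ps = 29 + (1/9)x; the wedge Ps − Pb = 9 gives 29 + (1/9)x − (110/3 - (1/3)x) = 9, so x' = 37.5.
Then Pb = 110/3 − (1/3)·37.5 = 145/6 and Ps = 29 + (1/9)·37.5 = 199/6.
The subsidy expands output by 37.5 − 17.25 = 20.25 past the efficient level; on those units the gap between marginal cost and willingness to pay runs from 0 up to 9.
DWL = ½ × 9 × 20.25 = 91.125.

Deadweight loss = €91.125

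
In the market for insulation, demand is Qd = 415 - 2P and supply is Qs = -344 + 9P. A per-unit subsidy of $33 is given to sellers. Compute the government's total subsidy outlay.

Pre-subsidy: 415 - 2P = -344 + 9P gives P* = 69, Q* = 277.
With the subsidy, sellers receive Ps = Pb + 33 for each unit, where Pb is the price buyers pay.
Supply in terms of Pb becomes Qs = -344 + 9(Pb + 33) = -47 + 9Pb. Setting this equal to demand: 415 - 2Pb = -47 + 9Pb, so Pb = 42.
Sellers receive Ps = 42 + 33 = 75; Q' = 415 − 2·42 = 331.
Government outlay = subsidy × quantity = 33 × 331 = 10923.

Government cost = $10923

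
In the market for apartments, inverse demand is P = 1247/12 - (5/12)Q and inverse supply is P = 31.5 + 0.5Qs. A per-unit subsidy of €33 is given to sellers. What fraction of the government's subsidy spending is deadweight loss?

DWL / government spending = 18/115

Pre-subsidy: 1247/12 - (5/12)Q = 31.5 + 0.5Q gives Q* = 79 and P* = 71.
With the subsidy, sellers receive Ps = Pb + 33 for each unit, where Pb is the price buyers pay.
On the curves, Pb = 1247/12 - (5/12)Q and Ps = 31.5 + 0.5Q; the wedge Ps − Pb = 33 gives 31.5 + 0.5Q − (1247/12 - (5/12)Q) = 33, so Q' = 115.
Then Pb = 1247/12 − (5/12)·115 = 56 and Ps = 31.5 + 0.5·115 = 89.
ΔCS = ½(79 + 115)(71 − 56) = 1455; ΔPS = ½(79 + 115)(89 − 71) = 1746.
Government spending = 33 × 115 = 3795.
DWL = ½ × 33 × (115 − 79) = 594; fraction = 594 / 3795 = 18/115.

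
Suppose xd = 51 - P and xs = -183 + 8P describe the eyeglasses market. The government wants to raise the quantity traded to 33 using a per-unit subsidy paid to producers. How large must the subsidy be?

Required subsidy s = 9 per unit

At x = 33, invert demand for the buyer price: Pb = (51 − 33)/1 = 18; invert supply for the seller price: Ps = (33 − (-183))/8 = 27.
The subsidy must fill the gap: s = Ps − Pb = 27 − 18 = 9.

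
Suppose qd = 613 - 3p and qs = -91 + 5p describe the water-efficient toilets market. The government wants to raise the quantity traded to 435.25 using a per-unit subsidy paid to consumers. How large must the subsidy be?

At q = 435.25, invert demand for the buyer price: pb = (613 − 435.25)/3 = 59.25; invert supply for the seller price: ps = (435.25 − (-91))/5 = 105.25.
The subsidy must fill the gap: s = ps − pb = 105.25 − 59.25 = 46.

Required subsidy s = 46 per unit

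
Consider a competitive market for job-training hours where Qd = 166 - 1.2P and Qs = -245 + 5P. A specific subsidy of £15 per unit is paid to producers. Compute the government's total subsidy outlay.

Pre-subsidy: 166 - 1.2P = -245 + 5P gives P* = 2055/31, Q* = 2680/31.
With the subsidy, sellers receive Ps = Pb + 15 for each unit, where Pb is the price buyers pay.
Supply in terms of Pb becomes Qs = -245 + 5(Pb + 15) = -170 + 5Pb. Setting this equal to demand: 166 - 1.2Pb = -170 + 5Pb, so Pb = 1680/31.
Sellers receive Ps = 1680/31 + 15 = 2145/31; Q' = 166 − 1.2·(1680/31) = 3130/31.
Government outlay = subsidy × quantity = 15 × 3130/31 = 46950/31.

Government cost = 46950/31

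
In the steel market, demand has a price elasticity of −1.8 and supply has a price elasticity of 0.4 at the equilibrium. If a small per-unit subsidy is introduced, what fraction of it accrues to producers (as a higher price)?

Producer share = 9/11

For a small subsidy around the equilibrium, the benefit split depends on the relative slopes, which at a point are proportional to the elasticities.
Buyer share = εs/(εs + |εd|) = 0.4/(0.4 + 1.8) = 2/11; seller share = |εd|/(εs + |εd|) = 9/11.
So producers capture 9/11 of the subsidy.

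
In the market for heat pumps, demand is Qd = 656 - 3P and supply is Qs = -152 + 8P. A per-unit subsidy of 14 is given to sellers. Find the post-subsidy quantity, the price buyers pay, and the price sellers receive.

Pre-subsidy: 656 - 3P = -152 + 8P gives P* = 808/11, Q* = 4792/11.
With the subsidy, sellers receive Ps = Pb + 14 for each unit, where Pb is the price buyers pay.
Supply in terms of Pb becomes Qs = -152 + 8(Pb + 14) = -40 + 8Pb. Setting this equal to demand: 656 - 3Pb = -40 + 8Pb, so Pb = 696/11.
Sellers receive Ps = 696/11 + 14 = 850/11; Q' = 656 − 3·(696/11) = 5128/11.

Q' = 5128/11; buyers pay 696/11; sellers receive 850/11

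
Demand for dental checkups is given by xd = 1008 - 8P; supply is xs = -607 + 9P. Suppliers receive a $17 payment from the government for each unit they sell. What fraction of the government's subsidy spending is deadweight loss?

Pre-subsidy: 1008 - 8P = -607 + 9P gives P* = 95, x* = 248.
With the subsidy, sellers receive Ps = Pb + 17 for each unit, where Pb is the price buyers pay.
Supply in terms of Pb becomes xs = -607 + 9(Pb + 17) = -454 + 9Pb. Setting this equal to demand: 1008 - 8Pb = -454 + 9Pb, so Pb = 86.
Sellers receive Ps = 86 + 17 = 103; x' = 1008 − 8·86 = 320.
ΔCS = ½(248 + 320)(95 − 86) = 2556; ΔPS = ½(248 + 320)(103 − 95) = 2272.
Government spending = 17 × 320 = 5440.
DWL = ½ × 17 × (320 − 248) = 612; fraction = 612 / 5440 = 0.1125.

DWL / government spending = 0.1125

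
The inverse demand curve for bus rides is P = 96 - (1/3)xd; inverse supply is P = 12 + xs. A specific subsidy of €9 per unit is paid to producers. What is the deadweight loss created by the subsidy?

Pre-subsidy: 96 - (1/3)x = 12 + x gives x* = 63 and P* = 75.
With the subsidy, sellers receive Ps = Pb + 9 for each unit, where Pb is the price buyers pay.
On the curves, Pb = 96 - (1/3)x and Ps = 12 + x; the wedge Ps − Pb = 9 gives 12 + x − (96 - (1/3)x) = 9, so x' = 69.75.
Then Pb = 96 − (1/3)·69.75 = 72.75 and Ps = 12 + 1·69.75 = 81.75.
The subsidy expands output by 69.75 − 63 = 6.75 past the efficient level; on those units the gap between marginal cost and willingness to pay runs from 0 up to 9.
DWL = ½ × 9 × 6.75 = 30.375.

Deadweight loss = €30.375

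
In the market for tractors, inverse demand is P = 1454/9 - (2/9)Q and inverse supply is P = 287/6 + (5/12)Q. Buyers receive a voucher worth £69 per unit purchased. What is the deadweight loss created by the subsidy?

Pre-subsidy: 1454/9 - (2/9)Q = 287/6 + (5/12)Q gives Q* = 178 and P* = 122.
With the rebate, buyers effectively pay Pb = Ps − 69, where Ps is the price sellers receive.
On the curves, Pb = 1454/9 - (2/9)Q and Ps = 287/6 + (5/12)Q; the wedge Ps − Pb = 69 gives 287/6 + (5/12)Q − (1454/9 - (2/9)Q) = 69, so Q' = 286.
Then Pb = 1454/9 − (2/9)·286 = 98 and Ps = 287/6 + (5/12)·286 = 167.
The subsidy expands output by 286 − 178 = 108 past the efficient level; on those units the gap between marginal cost and willingness to pay runs from 0 up to 69.
DWL = ½ × 69 × 108 = 3726.

Deadweight loss = £3726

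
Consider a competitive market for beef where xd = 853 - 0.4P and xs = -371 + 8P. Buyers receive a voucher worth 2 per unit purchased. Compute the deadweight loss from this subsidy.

Deadweight loss = 16/21

Pre-subsidy: 853 - 0.4P = -371 + 8P gives P* = 1020/7, x* = 5563/7.
With the rebate, buyers effectively pay Pb = Ps − 2, where Ps is the price sellers receive.
Demand in terms of Ps becomes xd = 853 − 0.4(Ps − 2) = 853.8 - 0.4Ps. Setting this equal to supply: 853.8 - 0.4Ps = -371 + 8Ps, so Ps = 3062/21.
Buyers pay Pb = 3062/21 − 2 = 3020/21; x' = -371 + 8·(3062/21) = 16705/21.
The subsidy expands output by 16705/21 − 5563/7 = 16/21 past the efficient level; on those units the gap between marginal cost and willingness to pay runs from 0 up to 2.
DWL = ½ × 2 × 16/21 = 16/21.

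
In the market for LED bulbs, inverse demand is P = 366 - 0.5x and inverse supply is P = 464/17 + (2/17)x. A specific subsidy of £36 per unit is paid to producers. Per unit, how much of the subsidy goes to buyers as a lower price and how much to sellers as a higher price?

Pre-subsidy: 366 - 0.5x = 464/17 + (2/17)x gives x* = 11516/21 and P* = 1928/21.
With the subsidy, sellers receive Ps = Pb + 36 for each unit, where Pb is the price buyers pay.
On the curves, Pb = 366 - 0.5x and Ps = 464/17 + (2/17)x; the wedge Ps − Pb = 36 gives 464/17 + (2/17)x − (366 - 0.5x) = 36, so x' = 1820/3.
Then Pb = 366 − 0.5·(1820/3) = 188/3 and Ps = 464/17 + (2/17)·(1820/3) = 296/3.
Buyers' price falls by P* − Pb = 1928/21 − 188/3 = 204/7; sellers' price rises by Ps − P* = 296/3 − 1928/21 = 48/7.

Buyers gain 204/7 per unit; sellers gain 48/7 per unit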